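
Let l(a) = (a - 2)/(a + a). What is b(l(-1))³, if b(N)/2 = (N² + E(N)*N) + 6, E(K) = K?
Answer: 9261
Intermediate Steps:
l(a) = (-2 + a)/(2*a) (l(a) = (-2 + a)/((2*a)) = (-2 + a)*(1/(2*a)) = (-2 + a)/(2*a))
b(N) = 12 + 4*N² (b(N) = 2*((N² + N*N) + 6) = 2*((N² + N²) + 6) = 2*(2*N² + 6) = 2*(6 + 2*N²) = 12 + 4*N²)
b(l(-1))³ = (12 + 4*((½)*(-2 - 1)/(-1))²)³ = (12 + 4*((½)*(-1)*(-3))²)³ = (12 + 4*(3/2)²)³ = (12 + 4*(9/4))³ = (12 + 9)³ = 21³ = 9261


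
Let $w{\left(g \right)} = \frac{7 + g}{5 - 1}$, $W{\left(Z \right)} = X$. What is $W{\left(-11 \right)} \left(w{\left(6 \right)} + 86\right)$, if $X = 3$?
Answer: $\frac{1071}{4} \approx 267.75$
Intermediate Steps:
$W{\left(Z \right)} = 3$
$w{\left(g \right)} = \frac{7}{4} + \frac{g}{4}$ ($w{\left(g \right)} = \frac{7 + g}{4} = \left(7 + g\right) \frac{1}{4} = \frac{7}{4} + \frac{g}{4}$)
$W{\left(-11 \right)} \left(w{\left(6 \right)} + 86\right) = 3 \left(\left(\frac{7}{4} + \frac{1}{4} \cdot 6\right) + 86\right) = 3 \left(\left(\frac{7}{4} + \frac{3}{2}\right) + 86\right) = 3 \left(\frac{13}{4} + 86\right) = 3 \cdot \frac{357}{4} = \frac{1071}{4}$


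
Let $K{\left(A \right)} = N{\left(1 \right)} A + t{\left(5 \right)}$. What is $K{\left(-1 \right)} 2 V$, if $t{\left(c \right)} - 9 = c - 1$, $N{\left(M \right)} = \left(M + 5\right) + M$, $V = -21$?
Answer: $-252$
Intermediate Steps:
$N{\left(M \right)} = 5 + 2 M$ ($N{\left(M \right)} = \left(5 + M\right) + M = 5 + 2 M$)
$t{\left(c \right)} = 8 + c$ ($t{\left(c \right)} = 9 + \left(c - 1\right) = 9 + \left(-1 + c\right) = 8 + c$)
$K{\left(A \right)} = 13 + 7 A$ ($K{\left(A \right)} = \left(5 + 2 \cdot 1\right) A + \left(8 + 5\right) = \left(5 + 2\right) A + 13 = 7 A + 13 = 13 + 7 A$)
$K{\left(-1 \right)} 2 V = \left(13 + 7 \left(-1\right)\right) 2 \left(-21\right) = \left(13 - 7\right) 2 \left(-21\right) = 6 \cdot 2 \left(-21\right) = 12 \left(-21\right) = -252$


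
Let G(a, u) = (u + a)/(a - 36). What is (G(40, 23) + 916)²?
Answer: 13890529/16 ≈ 8.6816e+5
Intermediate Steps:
G(a, u) = (a + u)/(-36 + a)
(G(40, 23) + 916)² = ((40 + 23)/(-36 + 40) + 916)² = (63/4 + 916)² = (3727/4)² = 13890529/16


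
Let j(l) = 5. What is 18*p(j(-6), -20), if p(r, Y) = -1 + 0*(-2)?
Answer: -18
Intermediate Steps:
p(r, Y) = -1 (p(r, Y) = -1 + 0 = -1)
18*p(j(-6), -20) = 18*(-1) = -18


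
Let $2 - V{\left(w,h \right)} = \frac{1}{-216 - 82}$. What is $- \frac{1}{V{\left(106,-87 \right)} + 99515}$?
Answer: $- \frac{298}{29656067} \approx -1.0049 \cdot 10^{-5}$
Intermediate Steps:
$V{\left(w,h \right)} = \frac{597}{298}$ ($V{\left(w,h \right)} = 2 - \frac{1}{-216 - 82} = 2 - \frac{1}{-298} = 2 - - \frac{1}{298} = 2 + \frac{1}{298} = \frac{597}{298}$)
$- \frac{1}{V{\left(106,-87 \right)} + 99515} = - \frac{1}{\frac{597}{298} + 99515} = - \frac{1}{\frac{29656067}{298}} = \left(-1\right) \frac{298}{29656067} = - \frac{298}{29656067}$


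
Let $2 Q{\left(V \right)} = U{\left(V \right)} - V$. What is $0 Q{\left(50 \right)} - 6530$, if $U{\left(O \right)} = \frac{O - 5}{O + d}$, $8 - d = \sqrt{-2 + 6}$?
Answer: $-6530$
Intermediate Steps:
$d = 6$ ($d = 8 - \sqrt{-2 + 6} = 8 - \sqrt{4} = 8 - 2 = 6$)
$U{\left(O \right)} = \frac{-5 + O}{6 + O}$ ($U{\left(O \right)} = \frac{O - 5}{O + 6} = \frac{-5 + O}{6 + O}$)
$Q{\left(V \right)} = - \frac{V}{2} + \frac{-5 + V}{2 \left(6 + V\right)}$ ($Q{\left(V \right)} = \frac{\frac{-5 + V}{6 + V} - V}{2} = \frac{- V + \frac{-5 + V}{6 + V}}{2} = - \frac{V}{2} + \frac{-5 + V}{2 \left(6 + V\right)}$)
$0 Q{\left(50 \right)} - 6530 = 0 \frac{-5 + 50 - 50 \left(6 + 50\right)}{2 \left(6 + 50\right)} - 6530 = 0 \frac{-5 + 50 - 50 \cdot 56}{2 \cdot 56} - 6530 = 0 \cdot \frac{1}{2} \cdot \frac{1}{56} \left(-5 + 50 - 2800\right) - 6530 = 0 \cdot \frac{1}{2} \cdot \frac{1}{56} \left(-2755\right) - 6530 = 0 \left(- \frac{2755}{112}\right) - 6530 = 0 - 6530 = -6530$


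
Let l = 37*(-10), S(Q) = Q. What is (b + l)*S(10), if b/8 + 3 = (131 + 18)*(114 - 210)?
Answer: -1148260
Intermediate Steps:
b = -114456 (b = -24 + 8*((131 + 18)*(114 - 210)) = -24 + 8*(149*(-96)) = -24 + 8*(-14304) = -24 - 114432 = -114456)
l = -370
(b + l)*S(10) = (-114456 - 370)*10 = -114826*10 = -1148260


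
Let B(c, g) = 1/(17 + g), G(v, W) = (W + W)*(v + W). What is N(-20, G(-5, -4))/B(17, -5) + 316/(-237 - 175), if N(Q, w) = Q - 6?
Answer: -32215/103 ≈ -312.77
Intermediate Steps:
G(v, W) = 2*W*(W + v) (G(v, W) = (2*W)*(W + v) = 2*W*(W + v))
N(Q, w) = -6 + Q
N(-20, G(-5, -4))/B(17, -5) + 316/(-237 - 175) = (-6 - 20)/(1/(17 - 5)) + 316/(-237 - 175) = -26/(1/12) + 316/(-412) = -26/1/12 + 316*(-1/412) = -26*12 - 79/103 = -312 - 79/103 = -32215/103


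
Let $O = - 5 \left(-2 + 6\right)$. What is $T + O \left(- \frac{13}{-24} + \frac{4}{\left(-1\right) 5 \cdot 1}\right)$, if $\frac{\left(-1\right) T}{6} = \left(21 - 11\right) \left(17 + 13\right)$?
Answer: $- \frac{10769}{6} \approx -1794.8$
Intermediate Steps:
$O = -20$ ($O = \left(-5\right) 4 = -20$)
$T = -1800$ ($T = - 6 \left(21 - 11\right) \left(17 + 13\right) = - 6 \cdot 10 \cdot 30 = \left(-6\right) 300 = -1800$)
$T + O \left(- \frac{13}{-24} + \frac{4}{\left(-1\right) 5 \cdot 1}\right) = -1800 - 20 \left(- \frac{13}{-24} + \frac{4}{\left(-1\right) 5 \cdot 1}\right) = -1800 - 20 \left(\left(-13\right) \left(- \frac{1}{24}\right) + \frac{4}{\left(-5\right) 1}\right) = -1800 - 20 \left(\frac{13}{24} + \frac{4}{-5}\right) = -1800 - 20 \left(\frac{13}{24} + 4 \left(- \frac{1}{5}\right)\right) = -1800 - 20 \left(\frac{13}{24} - \frac{4}{5}\right) = -1800 - - \frac{31}{6} = -1800 + \frac{31}{6} = - \frac{10769}{6}$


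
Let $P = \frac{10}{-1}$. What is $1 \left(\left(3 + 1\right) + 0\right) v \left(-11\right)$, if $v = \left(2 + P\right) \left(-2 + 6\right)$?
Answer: $1408$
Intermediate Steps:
$P = -10$ ($P = 10 \left(-1\right) = -10$)
$v = -32$ ($v = \left(2 - 10\right) \left(-2 + 6\right) = \left(-8\right) 4 = -32$)
$1 \left(\left(3 + 1\right) + 0\right) v \left(-11\right) = 1 \left(\left(3 + 1\right) + 0\right) \left(-32\right) \left(-11\right) = 1 \left(4 + 0\right) \left(-32\right) \left(-11\right) = 1 \cdot 4 \left(-32\right) \left(-11\right) = 4 \left(-32\right) \left(-11\right) = \left(-128\right) \left(-11\right) = 1408$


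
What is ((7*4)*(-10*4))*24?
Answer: -26880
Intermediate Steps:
((7*4)*(-10*4))*24 = (28*(-40))*24 = -1120*24 = -26880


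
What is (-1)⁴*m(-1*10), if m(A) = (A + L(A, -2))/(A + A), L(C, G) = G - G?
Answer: ½ ≈ 0.50000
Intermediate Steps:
L(C, G) = 0
m(A) = ½ (m(A) = (A + 0)/(A + A) = A/((2*A)) = A*(1/(2*A)) = ½)
(-1)⁴*m(-1*10) = (-1)⁴*(½) = 1*(½) = ½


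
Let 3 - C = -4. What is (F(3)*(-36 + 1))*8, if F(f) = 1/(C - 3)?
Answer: -70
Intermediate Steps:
C = 7 (C = 3 - 1*(-4) = 3 + 4 = 7)
F(f) = ¼ (F(f) = 1/(7 - 3) = 1/4 = ¼)
(F(3)*(-36 + 1))*8 = ((-36 + 1)/4)*8 = ((¼)*(-35))*8 = -35/4*8 = -70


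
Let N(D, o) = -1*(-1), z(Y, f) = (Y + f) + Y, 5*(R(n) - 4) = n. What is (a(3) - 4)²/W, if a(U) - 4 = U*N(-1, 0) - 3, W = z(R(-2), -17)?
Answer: 0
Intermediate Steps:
R(n) = 4 + n/5
z(Y, f) = f + 2*Y
W = -49/5 (W = -17 + 2*(4 + (⅕)*(-2)) = -17 + 2*(4 - ⅖) = -17 + 2*(18/5) = -17 + 36/5 = -49/5 ≈ -9.8000)
N(D, o) = 1
a(U) = 1 + U (a(U) = 4 + (U*1 - 3) = 4 + (U - 3) = 4 + (-3 + U) = 1 + U)
(a(3) - 4)²/W = ((1 + 3) - 4)²/(-49/5) = (4 - 4)²*(-5/49) = 0²*(-5/49) = 0*(-5/49) = 0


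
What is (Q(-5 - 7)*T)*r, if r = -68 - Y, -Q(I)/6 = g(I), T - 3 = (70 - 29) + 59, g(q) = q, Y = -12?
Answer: -415296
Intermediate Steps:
T = 103 (T = 3 + ((70 - 29) + 59) = 3 + (41 + 59) = 3 + 100 = 103)
Q(I) = -6*I
r = -56 (r = -68 - 1*(-12) = -68 + 12 = -56)
(Q(-5 - 7)*T)*r = (-6*(-5 - 7)*103)*(-56) = (-6*(-12)*103)*(-56) = (72*103)*(-56) = 7416*(-56) = -415296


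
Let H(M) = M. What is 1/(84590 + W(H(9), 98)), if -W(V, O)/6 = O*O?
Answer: 1/26966 ≈ 3.7084e-5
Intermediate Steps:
W(V, O) = -6*O² (W(V, O) = -6*O*O = -6*O²)
1/(84590 + W(H(9), 98)) = 1/(84590 - 6*98²) = 1/(84590 - 6*9604) = 1/(84590 - 57624) = 1/26966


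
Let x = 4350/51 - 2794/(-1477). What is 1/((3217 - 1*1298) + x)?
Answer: 25109/50373319 ≈ 0.00049846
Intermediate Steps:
x = 2189148/25109 (x = 4350*(1/51) - 2794*(-1/1477) = 1450/17 + 2794/1477 = 2189148/25109 ≈ 87.186)
1/((3217 - 1*1298) + x) = 1/((3217 - 1*1298) + 2189148/25109) = 1/((3217 - 1298) + 2189148/25109) = 1/(1919 + 2189148/25109) = 1/(50373319/25109) = 25109/50373319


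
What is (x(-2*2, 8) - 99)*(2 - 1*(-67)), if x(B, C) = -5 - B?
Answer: -6900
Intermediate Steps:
(x(-2*2, 8) - 99)*(2 - 1*(-67)) = ((-5 - (-2)*2) - 99)*(2 - 1*(-67)) = ((-5 - 1*(-4)) - 99)*(2 + 67) = ((-5 + 4) - 99)*69 = (-1 - 99)*69 = -100*69 = -6900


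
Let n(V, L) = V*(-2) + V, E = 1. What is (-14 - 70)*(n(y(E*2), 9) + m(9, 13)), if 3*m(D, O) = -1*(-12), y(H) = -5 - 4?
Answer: -1092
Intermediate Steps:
y(H) = -9
n(V, L) = -V (n(V, L) = -2*V + V = -V)
m(D, O) = 4 (m(D, O) = (-1*(-12))/3 = (1/3)*12 = 4)
(-14 - 70)*(n(y(E*2), 9) + m(9, 13)) = (-14 - 70)*(-1*(-9) + 4) = -84*(9 + 4) = -84*13 = -1092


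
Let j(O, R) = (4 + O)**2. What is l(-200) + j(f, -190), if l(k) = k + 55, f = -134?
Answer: 16755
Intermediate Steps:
l(k) = 55 + k
l(-200) + j(f, -190) = (55 - 200) + (4 - 134)**2 = -145 + (-130)**2 = -145 + 16900 = 16755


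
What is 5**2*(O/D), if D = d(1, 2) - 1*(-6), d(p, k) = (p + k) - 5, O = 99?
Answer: 2475/4 ≈ 618.75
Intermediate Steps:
d(p, k) = -5 + k + p (d(p, k) = (k + p) - 5 = -5 + k + p)
D = 4 (D = (-5 + 2 + 1) - 1*(-6) = -2 + 6 = 4)
5**2*(O/D) = 5**2*(99/4) = 25*(99*(1/4)) = 25*(99/4) = 2475/4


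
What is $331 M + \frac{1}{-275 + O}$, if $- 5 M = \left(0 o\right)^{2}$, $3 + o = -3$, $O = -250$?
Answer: $- \frac{1}{525} \approx -0.0019048$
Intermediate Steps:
$o = -6$ ($o = -3 - 3 = -6$)
$M = 0$ ($M = - \frac{\left(0 \left(-6\right)\right)^{2}}{5} = - \frac{0^{2}}{5} = \left(- \frac{1}{5}\right) 0 = 0$)
$331 M + \frac{1}{-275 + O} = 331 \cdot 0 + \frac{1}{-275 - 250} = 0 + \frac{1}{-525} = 0 - \frac{1}{525} = - \frac{1}{525}$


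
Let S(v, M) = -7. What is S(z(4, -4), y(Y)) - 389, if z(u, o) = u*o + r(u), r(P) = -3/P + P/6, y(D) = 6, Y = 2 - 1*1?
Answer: -396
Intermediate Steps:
Y = 1 (Y = 2 - 1 = 1)
r(P) = -3/P + P/6 (r(P) = -3/P + P*(1/6) = -3/P + P/6)
z(u, o) = -3/u + u/6 + o*u (z(u, o) = u*o + (-3/u + u/6) = o*u + (-3/u + u/6) = -3/u + u/6 + o*u)
S(z(4, -4), y(Y)) - 389 = -7 - 389 = -396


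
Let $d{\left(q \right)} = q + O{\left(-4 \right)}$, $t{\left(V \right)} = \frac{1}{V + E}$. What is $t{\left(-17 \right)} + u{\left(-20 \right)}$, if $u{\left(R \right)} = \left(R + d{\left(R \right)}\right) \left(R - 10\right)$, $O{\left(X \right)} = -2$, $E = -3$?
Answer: $\frac{25199}{20} \approx 1259.9$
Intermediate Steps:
$t{\left(V \right)} = \frac{1}{-3 + V}$ ($t{\left(V \right)} = \frac{1}{V - 3} = \frac{1}{-3 + V}$)
$d{\left(q \right)} = -2 + q$ ($d{\left(q \right)} = q - 2 = -2 + q$)
$u{\left(R \right)} = \left(-10 + R\right) \left(-2 + 2 R\right)$ ($u{\left(R \right)} = \left(R + \left(-2 + R\right)\right) \left(R - 10\right) = \left(-2 + 2 R\right) \left(-10 + R\right) = \left(-10 + R\right) \left(-2 + 2 R\right)$)
$t{\left(-17 \right)} + u{\left(-20 \right)} = \frac{1}{-3 - 17} + \left(20 - -440 + 2 \left(-20\right)^{2}\right) = \frac{1}{-20} + \left(20 + 440 + 2 \cdot 400\right) = - \frac{1}{20} + \left(20 + 440 + 800\right) = - \frac{1}{20} + 1260 = \frac{25199}{20}$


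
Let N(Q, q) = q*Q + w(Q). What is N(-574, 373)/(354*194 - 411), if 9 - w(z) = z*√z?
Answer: -214093/68265 + 14*I*√574/1665 ≈ -3.1362 + 0.20145*I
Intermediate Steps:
w(z) = 9 - z^(3/2) (w(z) = 9 - z*√z = 9 - z^(3/2))
N(Q, q) = 9 - Q^(3/2) + Q*q (N(Q, q) = q*Q + (9 - Q^(3/2)) = Q*q + (9 - Q^(3/2)) = 9 - Q^(3/2) + Q*q)
N(-574, 373)/(354*194 - 411) = (9 - (-574)^(3/2) - 574*373)/(354*194 - 411) = (9 - (-574)*I*√574 - 214102)/(68676 - 411) = (9 + 574*I*√574 - 214102)/68265 = (-214093 + 574*I*√574)*(1/68265) = -214093/68265 + 14*I*√574/1665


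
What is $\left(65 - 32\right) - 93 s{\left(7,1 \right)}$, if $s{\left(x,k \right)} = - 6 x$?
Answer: $3939$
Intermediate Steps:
$\left(65 - 32\right) - 93 s{\left(7,1 \right)} = \left(65 - 32\right) - 93 \left(\left(-6\right) 7\right) = \left(65 - 32\right) - -3906 = 33 + 3906 = 3939$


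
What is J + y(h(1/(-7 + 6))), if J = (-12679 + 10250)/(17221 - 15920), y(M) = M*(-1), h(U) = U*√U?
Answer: -2429/1301 + I ≈ -1.867 + 1.0*I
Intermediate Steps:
h(U) = U^(3/2)
y(M) = -M
J = -2429/1301 ≈ -1.8670
J + y(h(1/(-7 + 6))) = -2429/1301 - (1/(-7 + 6))^(3/2) = -2429/1301 - (1/(-1))^(3/2) = -2429/1301 - (-1)^(3/2) = -2429/1301 - (-1)*I = -2429/1301 + I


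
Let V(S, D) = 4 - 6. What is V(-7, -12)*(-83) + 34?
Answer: 200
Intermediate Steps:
V(S, D) = -2
V(-7, -12)*(-83) + 34 = -2*(-83) + 34 = 166 + 34 = 200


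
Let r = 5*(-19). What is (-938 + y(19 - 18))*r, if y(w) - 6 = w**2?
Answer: 88445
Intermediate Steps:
r = -95
y(w) = 6 + w**2
(-938 + y(19 - 18))*r = (-938 + (6 + (19 - 18)**2))*(-95) = (-938 + (6 + 1**2))*(-95) = (-938 + (6 + 1))*(-95) = (-938 + 7)*(-95) = -931*(-95) = 88445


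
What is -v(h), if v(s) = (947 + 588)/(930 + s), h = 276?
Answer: -1535/1206 ≈ -1.2728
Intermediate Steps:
v(s) = 1535/(930 + s)
-v(h) = -1535/(930 + 276) = -1535/1206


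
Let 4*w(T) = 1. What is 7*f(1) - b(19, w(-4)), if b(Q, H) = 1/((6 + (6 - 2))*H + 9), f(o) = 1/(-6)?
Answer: -173/138 ≈ -1.2536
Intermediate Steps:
w(T) = 1/4 (w(T) = (1/4)*1 = 1/4)
f(o) = -1/6
b(Q, H) = 1/(9 + 10*H) (b(Q, H) = 1/((6 + 4)*H + 9) = 1/(10*H + 9) = 1/(9 + 10*H))
7*f(1) - b(19, w(-4)) = 7*(-1/6) - 1/(9 + 10*(1/4)) = -7/6 - 1/(9 + 5/2) = -7/6 - 1/23/2 = -7/6 - 1*2/23 = -7/6 - 2/23 = -173/138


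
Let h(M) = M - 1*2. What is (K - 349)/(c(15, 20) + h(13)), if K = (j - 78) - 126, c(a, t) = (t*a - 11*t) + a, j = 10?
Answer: -543/106 ≈ -5.1226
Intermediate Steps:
h(M) = -2 + M (h(M) = M - 2 = -2 + M)
c(a, t) = a - 11*t + a*t (c(a, t) = (a*t - 11*t) + a = (-11*t + a*t) + a = a - 11*t + a*t)
K = -194 (K = (10 - 78) - 126 = -68 - 126 = -194)
(K - 349)/(c(15, 20) + h(13)) = (-194 - 349)/((15 - 11*20 + 15*20) + (-2 + 13)) = -543/((15 - 220 + 300) + 11) = -543/(95 + 11) = -543/106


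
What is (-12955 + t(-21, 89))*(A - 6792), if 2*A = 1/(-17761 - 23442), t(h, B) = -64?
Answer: 7286754518507/82406 ≈ 8.8425e+7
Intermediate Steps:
A = -1/82406 (A = 1/(2*(-17761 - 23442)) = (½)/(-41203) = (½)*(-1/41203) = -1/82406 ≈ -1.2135e-5)
(-12955 + t(-21, 89))*(A - 6792) = (-12955 - 64)*(-1/82406 - 6792) = -13019*(-559701553/82406) = 7286754518507/82406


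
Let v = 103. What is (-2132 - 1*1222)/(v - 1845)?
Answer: 129/67 ≈ 1.9254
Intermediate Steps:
(-2132 - 1*1222)/(v - 1845) = (-2132 - 1*1222)/(103 - 1845) = (-2132 - 1222)/(-1742) = -3354*(-1/1742) = 129/67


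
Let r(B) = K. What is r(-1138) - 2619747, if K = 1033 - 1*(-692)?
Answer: -2618022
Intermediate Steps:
K = 1725 (K = 1033 + 692 = 1725)
r(B) = 1725
r(-1138) - 2619747 = 1725 - 2619747 = -2618022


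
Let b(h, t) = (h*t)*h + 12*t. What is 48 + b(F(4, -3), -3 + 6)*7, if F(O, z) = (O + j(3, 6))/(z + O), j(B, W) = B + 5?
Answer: 3324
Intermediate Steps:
j(B, W) = 5 + B
F(O, z) = (8 + O)/(O + z) (F(O, z) = (O + (5 + 3))/(z + O) = (O + 8)/(O + z) = (8 + O)/(O + z))
b(h, t) = 12*t + t*h² (b(h, t) = t*h² + 12*t = 12*t + t*h²)
48 + b(F(4, -3), -3 + 6)*7 = 48 + ((-3 + 6)*(12 + ((8 + 4)/(4 - 3))²))*7 = 48 + (3*(12 + (12/1)²))*7 = 48 + (3*(12 + (1*12)²))*7 = 48 + (3*(12 + 12²))*7 = 48 + (3*(12 + 144))*7 = 48 + (3*156)*7 = 48 + 468*7 = 48 + 3276 = 3324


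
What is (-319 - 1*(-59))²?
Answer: 67600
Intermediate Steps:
(-319 - 1*(-59))² = (-319 + 59)² = (-260)² = 67600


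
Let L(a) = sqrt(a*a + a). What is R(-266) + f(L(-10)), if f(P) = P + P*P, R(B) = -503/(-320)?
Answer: 29303/320 + 3*sqrt(10) ≈ 101.06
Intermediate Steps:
R(B) = 503/320 (R(B) = -503*(-1/320) = 503/320)
L(a) = sqrt(a + a**2) (L(a) = sqrt(a**2 + a) = sqrt(a + a**2))
f(P) = P + P**2
R(-266) + f(L(-10)) = 503/320 + sqrt(-10*(1 - 10))*(1 + sqrt(-10*(1 - 10))) = 503/320 + sqrt(-10*(-9))*(1 + sqrt(-10*(-9))) = 503/320 + sqrt(90)*(1 + sqrt(90)) = 503/320 + (3*sqrt(10))*(1 + 3*sqrt(10)) = 503/320 + 3*sqrt(10)*(1 + 3*sqrt(10))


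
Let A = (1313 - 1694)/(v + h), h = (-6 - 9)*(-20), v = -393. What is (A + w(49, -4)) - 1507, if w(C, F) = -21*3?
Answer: -48543/31 ≈ -1565.9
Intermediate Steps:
h = 300 (h = -15*(-20) = 300)
w(C, F) = -63
A = 127/31 (A = (1313 - 1694)/(-393 + 300) = -381/(-93) = -381*(-1/93) = 127/31 ≈ 4.0968)
(A + w(49, -4)) - 1507 = (127/31 - 63) - 1507 = -1826/31 - 1507 = -48543/31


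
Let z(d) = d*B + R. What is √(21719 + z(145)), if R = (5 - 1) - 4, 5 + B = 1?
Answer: √21139 ≈ 145.39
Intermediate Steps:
B = -4 (B = -5 + 1 = -4)
R = 0 (R = 4 - 4 = 0)
z(d) = -4*d (z(d) = d*(-4) + 0 = -4*d + 0 = -4*d)
√(21719 + z(145)) = √(21719 - 4*145) = √(21719 - 580) = √21139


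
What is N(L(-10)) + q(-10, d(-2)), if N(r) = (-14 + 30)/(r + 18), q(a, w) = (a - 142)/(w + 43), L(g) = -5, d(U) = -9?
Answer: -716/221 ≈ -3.2398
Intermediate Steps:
q(a, w) = (-142 + a)/(43 + w)
N(r) = 16/(18 + r)
N(L(-10)) + q(-10, d(-2)) = 16/(18 - 5) + (-142 - 10)/(43 - 9) = 16/13 - 152/34 = 16*(1/13) + (1/34)*(-152) = 16/13 - 76/17 = -716/221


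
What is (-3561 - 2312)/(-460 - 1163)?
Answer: 5873/1623 ≈ 3.6186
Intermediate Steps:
(-3561 - 2312)/(-460 - 1163) = -5873/(-1623) = -5873*(-1/1623) = 5873/1623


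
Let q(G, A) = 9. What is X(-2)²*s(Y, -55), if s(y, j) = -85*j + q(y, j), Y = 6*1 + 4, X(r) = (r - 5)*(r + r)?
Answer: 3672256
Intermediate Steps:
X(r) = 2*r*(-5 + r) (X(r) = (-5 + r)*(2*r) = 2*r*(-5 + r))
Y = 10 (Y = 6 + 4 = 10)
s(y, j) = 9 - 85*j (s(y, j) = -85*j + 9 = 9 - 85*j)
X(-2)²*s(Y, -55) = (2*(-2)*(-5 - 2))²*(9 - 85*(-55)) = (2*(-2)*(-7))²*(9 + 4675) = 28²*4684 = 784*4684 = 3672256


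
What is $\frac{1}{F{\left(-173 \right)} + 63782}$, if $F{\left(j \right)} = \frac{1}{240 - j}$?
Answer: $\frac{413}{26341967} \approx 1.5678 \cdot 10^{-5}$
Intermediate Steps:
$\frac{1}{F{\left(-173 \right)} + 63782} = \frac{1}{- \frac{1}{-240 - 173} + 63782} = \frac{1}{- \frac{1}{-413} + 63782} = \frac{1}{\left(-1\right) \left(- \frac{1}{413}\right) + 63782} = \frac{1}{\frac{1}{413} + 63782} = \frac{1}{\frac{26341967}{413}} = \frac{413}{26341967}$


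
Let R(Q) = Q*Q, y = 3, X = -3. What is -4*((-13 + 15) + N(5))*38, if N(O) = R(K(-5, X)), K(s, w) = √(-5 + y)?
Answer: 0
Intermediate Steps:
K(s, w) = I*√2 (K(s, w) = √(-5 + 3) = √(-2) = I*√2)
R(Q) = Q²
N(O) = -2 (N(O) = (I*√2)² = -2)
-4*((-13 + 15) + N(5))*38 = -4*((-13 + 15) - 2)*38 = -4*(2 - 2)*38 = -4*0*38 = 0*38 = 0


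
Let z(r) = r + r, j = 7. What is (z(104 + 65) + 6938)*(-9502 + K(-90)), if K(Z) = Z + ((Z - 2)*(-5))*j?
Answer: -46362672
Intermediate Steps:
z(r) = 2*r
K(Z) = 70 - 34*Z (K(Z) = Z + ((Z - 2)*(-5))*7 = Z + ((-2 + Z)*(-5))*7 = Z + (10 - 5*Z)*7 = Z + (70 - 35*Z) = 70 - 34*Z)
(z(104 + 65) + 6938)*(-9502 + K(-90)) = (2*(104 + 65) + 6938)*(-9502 + (70 - 34*(-90))) = (2*169 + 6938)*(-9502 + (70 + 3060)) = (338 + 6938)*(-9502 + 3130) = 7276*(-6372) = -46362672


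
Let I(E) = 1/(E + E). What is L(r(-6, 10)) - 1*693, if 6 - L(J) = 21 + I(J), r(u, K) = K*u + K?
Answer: -70799/100 ≈ -707.99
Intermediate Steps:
I(E) = 1/(2*E)
r(u, K) = K + K*u
L(J) = -15 - 1/(2*J) (L(J) = 6 - (21 + 1/(2*J)) = 6 + (-21 - 1/(2*J)) = -15 - 1/(2*J))
L(r(-6, 10)) - 1*693 = (-15 - 1/(10*(1 - 6))/2) - 1*693 = (-15 - 1/(2*(10*(-5)))) - 693 = (-15 - 1/2/(-50)) - 693 = (-15 - 1/2*(-1/50)) - 693 = (-15 + 1/100) - 693 = -1499/100 - 693 = -70799/100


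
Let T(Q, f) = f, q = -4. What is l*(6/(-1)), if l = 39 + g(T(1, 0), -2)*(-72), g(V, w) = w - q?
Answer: 630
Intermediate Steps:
g(V, w) = 4 + w (g(V, w) = w - 1*(-4) = w + 4 = 4 + w)
l = -105 (l = 39 + (4 - 2)*(-72) = 39 + 2*(-72) = 39 - 144 = -105)
l*(6/(-1)) = -630/(-1) = -630*(-1) = -105*(-6) = 630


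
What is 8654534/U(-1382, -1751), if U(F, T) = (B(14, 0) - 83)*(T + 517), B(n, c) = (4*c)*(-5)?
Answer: 4327267/51211 ≈ 84.499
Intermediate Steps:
B(n, c) = -20*c
U(F, T) = -42911 - 83*T (U(F, T) = (-20*0 - 83)*(T + 517) = (0 - 83)*(517 + T) = -83*(517 + T) = -42911 - 83*T)
8654534/U(-1382, -1751) = 8654534/(-42911 - 83*(-1751)) = 8654534/(-42911 + 145333) = 8654534/102422 = 8654534*(1/102422) = 4327267/51211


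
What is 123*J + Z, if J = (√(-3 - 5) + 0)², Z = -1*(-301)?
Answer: -683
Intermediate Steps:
Z = 301
J = -8 (J = (√(-8) + 0)² = (2*I*√2 + 0)² = (2*I*√2)² = -8)
123*J + Z = 123*(-8) + 301 = -984 + 301 = -683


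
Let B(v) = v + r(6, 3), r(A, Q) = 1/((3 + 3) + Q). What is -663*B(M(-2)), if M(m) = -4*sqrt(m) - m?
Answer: -4199/3 + 2652*I*sqrt(2) ≈ -1399.7 + 3750.5*I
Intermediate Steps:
r(A, Q) = 1/(6 + Q)
M(m) = -m - 4*sqrt(m)
B(v) = 1/9 + v (B(v) = v + 1/(6 + 3) = v + 1/9 = 1/9 + v)
-663*B(M(-2)) = -663*(1/9 + (-1*(-2) - 4*I*sqrt(2))) = -663*(1/9 + (2 - 4*I*sqrt(2))) = -663*(19/9 - 4*I*sqrt(2)) = -4199/3 + 2652*I*sqrt(2)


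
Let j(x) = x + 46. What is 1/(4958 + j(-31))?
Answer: 1/4973 ≈ 0.00020109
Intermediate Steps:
j(x) = 46 + x
1/(4958 + j(-31)) = 1/(4958 + (46 - 31)) = 1/(4958 + 15) = 1/4973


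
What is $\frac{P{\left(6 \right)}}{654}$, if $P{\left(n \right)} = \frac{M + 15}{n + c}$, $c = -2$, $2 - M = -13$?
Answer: $\frac{5}{436} \approx 0.011468$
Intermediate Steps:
$M = 15$ ($M = 2 - -13 = 2 + 13 = 15$)
$P{\left(n \right)} = \frac{30}{-2 + n}$ ($P{\left(n \right)} = \frac{15 + 15}{n - 2} = \frac{30}{-2 + n}$)
$\frac{P{\left(6 \right)}}{654} = \frac{30 \frac{1}{-2 + 6}}{654} = \frac{30}{4} \cdot \frac{1}{654} = 30 \cdot \frac{1}{4} \cdot \frac{1}{654} = \frac{15}{2} \cdot \frac{1}{654} = \frac{5}{436}$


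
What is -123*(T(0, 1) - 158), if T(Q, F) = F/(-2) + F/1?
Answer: 38745/2 ≈ 19373.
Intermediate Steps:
T(Q, F) = F/2 (T(Q, F) = F*(-½) + F*1 = -F/2 + F = F/2)
-123*(T(0, 1) - 158) = -123*((½)*1 - 158) = -123*(½ - 158) = -123*(-315/2) = 38745/2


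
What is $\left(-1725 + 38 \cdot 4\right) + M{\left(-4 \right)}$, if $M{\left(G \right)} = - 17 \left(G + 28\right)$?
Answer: $-1981$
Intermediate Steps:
$M{\left(G \right)} = -476 - 17 G$ ($M{\left(G \right)} = - 17 \left(28 + G\right) = -476 - 17 G$)
$\left(-1725 + 38 \cdot 4\right) + M{\left(-4 \right)} = \left(-1725 + 38 \cdot 4\right) - 408 = \left(-1725 + 152\right) + \left(-476 + 68\right) = -1573 - 408 = -1981$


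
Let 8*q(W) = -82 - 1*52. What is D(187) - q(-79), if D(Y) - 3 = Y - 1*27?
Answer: 719/4 ≈ 179.75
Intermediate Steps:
D(Y) = -24 + Y (D(Y) = 3 + (Y - 1*27) = 3 + (Y - 27) = 3 + (-27 + Y) = -24 + Y)
q(W) = -67/4 (q(W) = (-82 - 1*52)/8 = (-82 - 52)/8 = (⅛)*(-134) = -67/4)
D(187) - q(-79) = (-24 + 187) - 1*(-67/4) = 163 + 67/4 = 719/4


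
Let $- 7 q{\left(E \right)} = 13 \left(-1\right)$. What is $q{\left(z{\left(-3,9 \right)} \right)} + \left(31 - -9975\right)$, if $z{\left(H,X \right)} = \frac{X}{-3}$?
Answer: $\frac{70055}{7} \approx 10008.0$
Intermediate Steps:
$z{\left(H,X \right)} = - \frac{X}{3}$ ($z{\left(H,X \right)} = X \left(- \frac{1}{3}\right) = - \frac{X}{3}$)
$q{\left(E \right)} = \frac{13}{7}$ ($q{\left(E \right)} = - \frac{13 \left(-1\right)}{7} = \left(- \frac{1}{7}\right) \left(-13\right) = \frac{13}{7}$)
$q{\left(z{\left(-3,9 \right)} \right)} + \left(31 - -9975\right) = \frac{13}{7} + \left(31 - -9975\right) = \frac{13}{7} + \left(31 + 9975\right) = \frac{13}{7} + 10006 = \frac{70055}{7}$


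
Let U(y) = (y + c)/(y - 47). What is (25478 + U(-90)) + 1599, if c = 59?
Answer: 3709580/137 ≈ 27077.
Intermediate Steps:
U(y) = (59 + y)/(-47 + y) (U(y) = (y + 59)/(y - 47) = (59 + y)/(-47 + y))
(25478 + U(-90)) + 1599 = (25478 + (59 - 90)/(-47 - 90)) + 1599 = (25478 - 31/(-137)) + 1599 = (25478 - 1/137*(-31)) + 1599 = (25478 + 31/137) + 1599 = 3490517/137 + 1599 = 3709580/137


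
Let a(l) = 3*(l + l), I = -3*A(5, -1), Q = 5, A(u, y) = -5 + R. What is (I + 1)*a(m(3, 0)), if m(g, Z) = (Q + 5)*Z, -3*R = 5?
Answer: 0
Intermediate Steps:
R = -5/3 (R = -⅓*5 = -5/3 ≈ -1.6667)
A(u, y) = -20/3 (A(u, y) = -5 - 5/3 = -20/3)
m(g, Z) = 10*Z (m(g, Z) = (5 + 5)*Z = 10*Z)
I = 20 (I = -3*(-20/3) = 20)
a(l) = 6*l (a(l) = 3*(2*l) = 6*l)
(I + 1)*a(m(3, 0)) = (20 + 1)*(6*(10*0)) = 21*(6*0) = 21*0 = 0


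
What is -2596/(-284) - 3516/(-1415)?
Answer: 1167971/100465 ≈ 11.626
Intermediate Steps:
-2596/(-284) - 3516/(-1415) = -2596*(-1/284) - 3516*(-1/1415) = 649/71 + 3516/1415 = 1167971/100465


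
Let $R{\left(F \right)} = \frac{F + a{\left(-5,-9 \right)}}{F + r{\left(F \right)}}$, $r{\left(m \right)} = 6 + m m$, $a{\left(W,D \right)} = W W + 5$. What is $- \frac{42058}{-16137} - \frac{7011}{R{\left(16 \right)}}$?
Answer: $- \frac{15725007139}{371151} \approx -42368.0$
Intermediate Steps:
$a{\left(W,D \right)} = 5 + W^{2}$ ($a{\left(W,D \right)} = W^{2} + 5 = 5 + W^{2}$)
$r{\left(m \right)} = 6 + m^{2}$
$R{\left(F \right)} = \frac{30 + F}{6 + F + F^{2}}$ ($R{\left(F \right)} = \frac{F + \left(5 + \left(-5\right)^{2}\right)}{F + \left(6 + F^{2}\right)} = \frac{F + \left(5 + 25\right)}{6 + F + F^{2}} = \frac{F + 30}{6 + F + F^{2}} = \frac{30 + F}{6 + F + F^{2}}$)
$- \frac{42058}{-16137} - \frac{7011}{R{\left(16 \right)}} = - \frac{42058}{-16137} - \frac{7011}{\frac{1}{6 + 16 + 16^{2}} \left(30 + 16\right)} = \left(-42058\right) \left(- \frac{1}{16137}\right) - \frac{7011}{\frac{1}{6 + 16 + 256} \cdot 46} = \frac{42058}{16137} - \frac{7011}{\frac{1}{278} \cdot 46} = \frac{42058}{16137} - \frac{7011}{\frac{23}{139}} = \frac{42058}{16137} - \frac{974529}{23} = - \frac{15725007139}{371151}$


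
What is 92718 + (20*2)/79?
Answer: 7324762/79 ≈ 92719.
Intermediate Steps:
92718 + (20*2)/79 = 92718 + 40*(1/79) = 92718 + 40/79 = 7324762/79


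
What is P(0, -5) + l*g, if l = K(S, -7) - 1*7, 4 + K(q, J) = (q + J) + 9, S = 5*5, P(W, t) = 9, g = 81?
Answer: 1305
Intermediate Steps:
S = 25
K(q, J) = 5 + J + q (K(q, J) = -4 + ((q + J) + 9) = -4 + ((J + q) + 9) = -4 + (9 + J + q) = 5 + J + q)
l = 16 (l = (5 - 7 + 25) - 1*7 = 23 - 7 = 16)
P(0, -5) + l*g = 9 + 16*81 = 9 + 1296 = 1305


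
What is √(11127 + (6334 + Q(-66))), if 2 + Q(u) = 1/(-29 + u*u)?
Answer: √326883621738/4327 ≈ 132.13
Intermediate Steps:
Q(u) = -2 + 1/(-29 + u²) (Q(u) = -2 + 1/(-29 + u*u) = -2 + 1/(-29 + u²))
√(11127 + (6334 + Q(-66))) = √(11127 + (6334 + (59 - 2*(-66)²)/(-29 + (-66)²))) = √(11127 + (6334 + (59 - 2*4356)/(-29 + 4356))) = √(11127 + (6334 + (59 - 8712)/4327)) = √(11127 + (6334 + (1/4327)*(-8653))) = √(11127 + (6334 - 8653/4327)) = √(11127 + 27398565/4327) = √(75545094/4327) = √326883621738/4327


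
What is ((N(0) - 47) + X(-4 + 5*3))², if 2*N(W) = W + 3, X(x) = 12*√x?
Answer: 14617/4 - 1092*√11 ≈ 32.496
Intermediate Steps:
N(W) = 3/2 + W/2 (N(W) = (W + 3)/2 = (3 + W)/2 = 3/2 + W/2)
((N(0) - 47) + X(-4 + 5*3))² = (((3/2 + (½)*0) - 47) + 12*√(-4 + 5*3))² = (((3/2 + 0) - 47) + 12*√(-4 + 15))² = ((3/2 - 47) + 12*√11)² = (-91/2 + 12*√11)²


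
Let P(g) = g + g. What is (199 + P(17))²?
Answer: 54289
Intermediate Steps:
P(g) = 2*g
(199 + P(17))² = (199 + 2*17)² = (199 + 34)² = 233² = 54289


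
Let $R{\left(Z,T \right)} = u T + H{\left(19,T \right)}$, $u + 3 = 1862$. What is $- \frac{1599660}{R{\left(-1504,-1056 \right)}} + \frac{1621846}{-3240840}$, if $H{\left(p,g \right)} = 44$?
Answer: $\frac{50011527641}{159049084260} \approx 0.31444$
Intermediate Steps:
$u = 1859$ ($u = -3 + 1862 = 1859$)
$R{\left(Z,T \right)} = 44 + 1859 T$ ($R{\left(Z,T \right)} = 1859 T + 44 = 44 + 1859 T$)
$- \frac{1599660}{R{\left(-1504,-1056 \right)}} + \frac{1621846}{-3240840} = - \frac{1599660}{44 + 1859 \left(-1056\right)} + \frac{1621846}{-3240840} = - \frac{1599660}{44 - 1963104} + 1621846 \left(- \frac{1}{3240840}\right) = - \frac{1599660}{-1963060} - \frac{810923}{1620420} = \left(-1599660\right) \left(- \frac{1}{1963060}\right) - \frac{810923}{1620420} = \frac{79983}{98153} - \frac{810923}{1620420} = \frac{50011527641}{159049084260}$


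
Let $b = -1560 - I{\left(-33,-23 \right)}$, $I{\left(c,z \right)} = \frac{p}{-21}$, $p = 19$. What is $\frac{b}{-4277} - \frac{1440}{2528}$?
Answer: $- \frac{1455226}{7095543} \approx -0.20509$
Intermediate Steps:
$I{\left(c,z \right)} = - \frac{19}{21}$ ($I{\left(c,z \right)} = \frac{19}{-21} = 19 \left(- \frac{1}{21}\right) = - \frac{19}{21}$)
$b = - \frac{32741}{21}$ ($b = -1560 - - \frac{19}{21} = -1560 + \frac{19}{21} = - \frac{32741}{21} \approx -1559.1$)
$\frac{b}{-4277} - \frac{1440}{2528} = - \frac{32741}{21 \left(-4277\right)} - \frac{1440}{2528} = \left(- \frac{32741}{21}\right) \left(- \frac{1}{4277}\right) - \frac{45}{79} = \frac{32741}{89817} - \frac{45}{79} = - \frac{1455226}{7095543}$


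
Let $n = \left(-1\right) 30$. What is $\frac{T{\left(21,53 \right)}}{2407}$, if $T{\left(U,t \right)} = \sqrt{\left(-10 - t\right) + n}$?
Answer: $\frac{i \sqrt{93}}{2407} \approx 0.0040065 i$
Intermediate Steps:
$n = -30$
$T{\left(U,t \right)} = \sqrt{-40 - t}$ ($T{\left(U,t \right)} = \sqrt{\left(-10 - t\right) - 30} = \sqrt{-40 - t}$)
$\frac{T{\left(21,53 \right)}}{2407} = \frac{\sqrt{-40 - 53}}{2407} = \sqrt{-40 - 53} \cdot \frac{1}{2407} = \sqrt{-93} \cdot \frac{1}{2407} = i \sqrt{93} \cdot \frac{1}{2407} = \frac{i \sqrt{93}}{2407}$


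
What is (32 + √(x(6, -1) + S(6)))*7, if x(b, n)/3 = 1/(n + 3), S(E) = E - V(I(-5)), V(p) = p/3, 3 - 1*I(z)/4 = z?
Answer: 224 + 7*I*√114/6 ≈ 224.0 + 12.457*I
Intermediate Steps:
I(z) = 12 - 4*z
V(p) = p/3 (V(p) = p*(⅓) = p/3)
S(E) = -32/3 + E (S(E) = E - (12 - 4*(-5))/3 = E - (12 + 20)/3 = E - 32/3 = -32/3 + E)
x(b, n) = 3/(3 + n) (x(b, n) = 3/(n + 3) = 3/(3 + n))
(32 + √(x(6, -1) + S(6)))*7 = (32 + √(3/(3 - 1) + (-32/3 + 6)))*7 = (32 + √(3/2 - 14/3))*7 = (32 + √(-19/6))*7 = (32 + I*√114/6)*7 = 224 + 7*I*√114/6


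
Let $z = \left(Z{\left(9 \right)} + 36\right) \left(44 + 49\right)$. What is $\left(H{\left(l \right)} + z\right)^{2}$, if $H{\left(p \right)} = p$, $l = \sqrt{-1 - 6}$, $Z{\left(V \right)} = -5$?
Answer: $\left(2883 + i \sqrt{7}\right)^{2} \approx 8.3117 \cdot 10^{6} + 1.526 \cdot 10^{4} i$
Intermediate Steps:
$l = i \sqrt{7}$ ($l = \sqrt{-7} = i \sqrt{7} \approx 2.6458 i$)
$z = 2883$ ($z = \left(-5 + 36\right) \left(44 + 49\right) = 31 \cdot 93 = 2883$)
$\left(H{\left(l \right)} + z\right)^{2} = \left(i \sqrt{7} + 2883\right)^{2} = \left(2883 + i \sqrt{7}\right)^{2}$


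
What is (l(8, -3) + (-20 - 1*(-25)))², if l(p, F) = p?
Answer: 169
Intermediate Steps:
(l(8, -3) + (-20 - 1*(-25)))² = (8 + (-20 - 1*(-25)))² = (8 + (-20 + 25))² = (8 + 5)² = 13² = 169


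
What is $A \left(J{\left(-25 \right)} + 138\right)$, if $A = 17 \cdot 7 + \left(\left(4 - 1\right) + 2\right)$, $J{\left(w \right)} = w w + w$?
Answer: $91512$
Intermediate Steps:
$J{\left(w \right)} = w + w^{2}$ ($J{\left(w \right)} = w^{2} + w = w + w^{2}$)
$A = 124$ ($A = 119 + \left(3 + 2\right) = 119 + 5 = 124$)
$A \left(J{\left(-25 \right)} + 138\right) = 124 \left(- 25 \left(1 - 25\right) + 138\right) = 124 \left(\left(-25\right) \left(-24\right) + 138\right) = 124 \left(600 + 138\right) = 124 \cdot 738 = 91512$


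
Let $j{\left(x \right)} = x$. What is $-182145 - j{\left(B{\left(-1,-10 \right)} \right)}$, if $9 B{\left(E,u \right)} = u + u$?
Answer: $- \frac{1639285}{9} \approx -1.8214 \cdot 10^{5}$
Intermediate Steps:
$B{\left(E,u \right)} = \frac{2 u}{9}$ ($B{\left(E,u \right)} = \frac{u + u}{9} = \frac{2 u}{9}$)
$-182145 - j{\left(B{\left(-1,-10 \right)} \right)} = -182145 - \frac{2}{9} \left(-10\right) = -182145 - - \frac{20}{9} = -182145 + \frac{20}{9} = - \frac{1639285}{9}$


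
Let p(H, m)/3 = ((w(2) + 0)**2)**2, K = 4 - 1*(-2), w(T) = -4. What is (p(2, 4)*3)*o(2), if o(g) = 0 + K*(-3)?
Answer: -41472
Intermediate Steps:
K = 6 (K = 4 + 2 = 6)
o(g) = -18 (o(g) = 0 + 6*(-3) = 0 - 18 = -18)
p(H, m) = 768 (p(H, m) = 3*((-4 + 0)**2)**2 = 3*((-4)**2)**2 = 3*16**2 = 3*256 = 768)
(p(2, 4)*3)*o(2) = (768*3)*(-18) = 2304*(-18) = -41472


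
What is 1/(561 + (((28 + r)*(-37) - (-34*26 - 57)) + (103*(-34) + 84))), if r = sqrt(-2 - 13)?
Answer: I/(-2952*I + 37*sqrt(15)) ≈ -0.00033796 + 1.6406e-5*I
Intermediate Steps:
r = I*sqrt(15) (r = sqrt(-15) = I*sqrt(15) ≈ 3.873*I)
1/(561 + (((28 + r)*(-37) - (-34*26 - 57)) + (103*(-34) + 84))) = 1/(561 + (((28 + I*sqrt(15))*(-37) - (-34*26 - 57)) + (103*(-34) + 84))) = 1/(561 + (((-1036 - 37*I*sqrt(15)) - (-884 - 57)) + (-3502 + 84))) = 1/(561 + (((-1036 - 37*I*sqrt(15)) - 1*(-941)) - 3418)) = 1/(561 + (((-1036 - 37*I*sqrt(15)) + 941) - 3418)) = 1/(561 + ((-95 - 37*I*sqrt(15)) - 3418)) = 1/(561 + (-3513 - 37*I*sqrt(15))) = 1/(-2952 - 37*I*sqrt(15))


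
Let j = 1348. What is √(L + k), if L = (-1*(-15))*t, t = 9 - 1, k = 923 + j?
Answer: √2391 ≈ 48.898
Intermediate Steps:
k = 2271 (k = 923 + 1348 = 2271)
t = 8
L = 120 (L = -1*(-15)*8 = 15*8 = 120)
√(L + k) = √(120 + 2271) = √2391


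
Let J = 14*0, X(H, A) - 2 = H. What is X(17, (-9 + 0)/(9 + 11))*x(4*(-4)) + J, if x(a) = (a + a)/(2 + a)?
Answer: 304/7 ≈ 43.429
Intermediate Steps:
X(H, A) = 2 + H
x(a) = 2*a/(2 + a) (x(a) = (2*a)/(2 + a) = 2*a/(2 + a))
J = 0
X(17, (-9 + 0)/(9 + 11))*x(4*(-4)) + J = (2 + 17)*(2*(4*(-4))/(2 + 4*(-4))) + 0 = 19*(2*(-16)/(2 - 16)) + 0 = 19*(2*(-16)/(-14)) + 0 = 19*(2*(-16)*(-1/14)) + 0 = 19*(16/7) + 0 = 304/7 + 0 = 304/7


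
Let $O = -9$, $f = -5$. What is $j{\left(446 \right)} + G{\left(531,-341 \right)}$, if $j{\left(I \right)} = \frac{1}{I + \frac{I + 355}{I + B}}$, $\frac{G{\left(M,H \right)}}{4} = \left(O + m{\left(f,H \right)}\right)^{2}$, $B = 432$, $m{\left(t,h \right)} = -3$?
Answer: $\frac{226016942}{392389} \approx 576.0$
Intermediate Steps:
$G{\left(M,H \right)} = 576$ ($G{\left(M,H \right)} = 4 \left(-9 - 3\right)^{2} = 4 \left(-12\right)^{2} = 4 \cdot 144 = 576$)
$j{\left(I \right)} = \frac{1}{I + \frac{355 + I}{432 + I}}$ ($j{\left(I \right)} = \frac{1}{I + \frac{I + 355}{I + 432}} = \frac{1}{I + \frac{355 + I}{432 + I}}$)
$j{\left(446 \right)} + G{\left(531,-341 \right)} = \frac{432 + 446}{355 + 446^{2} + 433 \cdot 446} + 576 = \frac{1}{355 + 198916 + 193118} \cdot 878 + 576 = \frac{1}{392389} \cdot 878 + 576 = \frac{878}{392389} + 576 = \frac{226016942}{392389}$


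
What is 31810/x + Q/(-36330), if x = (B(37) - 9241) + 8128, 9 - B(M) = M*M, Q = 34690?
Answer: -124144567/8984409 ≈ -13.818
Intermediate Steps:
B(M) = 9 - M² (B(M) = 9 - M*M = 9 - M²)
x = -2473 (x = ((9 - 1*37²) - 9241) + 8128 = ((9 - 1*1369) - 9241) + 8128 = ((9 - 1369) - 9241) + 8128 = (-1360 - 9241) + 8128 = -10601 + 8128 = -2473)
31810/x + Q/(-36330) = 31810/(-2473) + 34690/(-36330) = 31810*(-1/2473) + 34690*(-1/36330) = -31810/2473 - 3469/3633 = -124144567/8984409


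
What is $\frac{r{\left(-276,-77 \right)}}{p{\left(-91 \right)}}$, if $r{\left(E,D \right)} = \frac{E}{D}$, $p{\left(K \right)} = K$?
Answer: $- \frac{276}{7007} \approx -0.039389$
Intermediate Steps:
$\frac{r{\left(-276,-77 \right)}}{p{\left(-91 \right)}} = \frac{\left(-276\right) \frac{1}{-77}}{-91} = \left(-276\right) \left(- \frac{1}{77}\right) \left(- \frac{1}{91}\right) = \frac{276}{77} \left(- \frac{1}{91}\right) = - \frac{276}{7007}$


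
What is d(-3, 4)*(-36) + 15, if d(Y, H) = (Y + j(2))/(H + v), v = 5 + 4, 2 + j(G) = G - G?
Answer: 375/13 ≈ 28.846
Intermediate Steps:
j(G) = -2 (j(G) = -2 + (G - G) = -2 + 0 = -2)
v = 9
d(Y, H) = (-2 + Y)/(9 + H) (d(Y, H) = (Y - 2)/(H + 9) = (-2 + Y)/(9 + H))
d(-3, 4)*(-36) + 15 = ((-2 - 3)/(9 + 4))*(-36) + 15 = (-5/13)*(-36) + 15 = ((1/13)*(-5))*(-36) + 15 = -5/13*(-36) + 15 = 180/13 + 15 = 375/13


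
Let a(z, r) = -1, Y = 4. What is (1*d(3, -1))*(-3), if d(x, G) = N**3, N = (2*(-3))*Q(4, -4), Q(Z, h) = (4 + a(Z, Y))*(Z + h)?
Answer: 0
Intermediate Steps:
Q(Z, h) = 3*Z + 3*h (Q(Z, h) = (4 - 1)*(Z + h) = 3*(Z + h) = 3*Z + 3*h)
N = 0 (N = (2*(-3))*(3*4 + 3*(-4)) = -6*(12 - 12) = -6*0 = 0)
d(x, G) = 0 (d(x, G) = 0**3 = 0)
(1*d(3, -1))*(-3) = (1*0)*(-3) = 0*(-3) = 0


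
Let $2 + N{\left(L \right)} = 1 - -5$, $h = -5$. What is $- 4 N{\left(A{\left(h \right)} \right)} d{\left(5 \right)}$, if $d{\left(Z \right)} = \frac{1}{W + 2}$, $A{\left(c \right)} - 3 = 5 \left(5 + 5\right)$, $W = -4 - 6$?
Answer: $2$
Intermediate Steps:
$W = -10$ ($W = -4 - 6 = -10$)
$A{\left(c \right)} = 53$ ($A{\left(c \right)} = 3 + 5 \left(5 + 5\right) = 3 + 5 \cdot 10 = 3 + 50 = 53$)
$N{\left(L \right)} = 4$ ($N{\left(L \right)} = -2 + \left(1 - -5\right) = -2 + \left(1 + 5\right) = -2 + 6 = 4$)
$d{\left(Z \right)} = - \frac{1}{8}$ ($d{\left(Z \right)} = \frac{1}{-10 + 2} = \frac{1}{-8} = - \frac{1}{8}$)
$- 4 N{\left(A{\left(h \right)} \right)} d{\left(5 \right)} = \left(-4\right) 4 \left(- \frac{1}{8}\right) = \left(-16\right) \left(- \frac{1}{8}\right) = 2$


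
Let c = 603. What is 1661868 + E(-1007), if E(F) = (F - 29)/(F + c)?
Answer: 167848927/101 ≈ 1.6619e+6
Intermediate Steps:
E(F) = (-29 + F)/(603 + F) (E(F) = (F - 29)/(F + 603) = (-29 + F)/(603 + F))
1661868 + E(-1007) = 1661868 + (-29 - 1007)/(603 - 1007) = 1661868 - 1036/(-404) = 1661868 - 1/404*(-1036) = 1661868 + 259/101 = 167848927/101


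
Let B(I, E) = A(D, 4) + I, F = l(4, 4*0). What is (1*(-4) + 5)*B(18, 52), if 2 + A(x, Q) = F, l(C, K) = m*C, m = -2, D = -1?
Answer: 8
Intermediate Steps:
l(C, K) = -2*C
F = -8 (F = -2*4 = -8)
A(x, Q) = -10 (A(x, Q) = -2 - 8 = -10)
B(I, E) = -10 + I
(1*(-4) + 5)*B(18, 52) = (1*(-4) + 5)*(-10 + 18) = (-4 + 5)*8 = 1*8 = 8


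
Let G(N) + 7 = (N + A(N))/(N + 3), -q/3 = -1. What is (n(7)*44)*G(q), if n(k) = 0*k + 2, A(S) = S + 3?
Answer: -484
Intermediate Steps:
A(S) = 3 + S
q = 3 (q = -3*(-1) = 3)
n(k) = 2 (n(k) = 0 + 2 = 2)
G(N) = -7 + (3 + 2*N)/(3 + N) (G(N) = -7 + (N + (3 + N))/(N + 3) = -7 + (3 + 2*N)/(3 + N))
(n(7)*44)*G(q) = (2*44)*((-18 - 5*3)/(3 + 3)) = 88*((-18 - 15)/6) = 88*((1/6)*(-33)) = 88*(-11/2) = -484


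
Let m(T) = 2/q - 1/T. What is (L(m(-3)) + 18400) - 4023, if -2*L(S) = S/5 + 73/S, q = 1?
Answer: 1507918/105 ≈ 14361.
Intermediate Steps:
m(T) = 2 - 1/T (m(T) = 2/1 - 1/T = 2*1 - 1/T = 2 - 1/T)
L(S) = -73/(2*S) - S/10 (L(S) = -(S/5 + 73/S)/2 = -(73/S + S/5)/2 = -73/(2*S) - S/10)
(L(m(-3)) + 18400) - 4023 = ((-365 - (2 - 1/(-3))²)/(10*(2 - 1/(-3))) + 18400) - 4023 = ((-365 - (2 - 1*(-⅓))²)/(10*(2 - 1*(-⅓))) + 18400) - 4023 = ((-365 - (2 + ⅓)²)/(10*(2 + ⅓)) + 18400) - 4023 = ((-365 - (7/3)²)/(10*(7/3)) + 18400) - 4023 = ((⅒)*(3/7)*(-365 - 1*49/9) + 18400) - 4023 = ((⅒)*(3/7)*(-365 - 49/9) + 18400) - 4023 = ((⅒)*(3/7)*(-3334/9) + 18400) - 4023 = (-1667/105 + 18400) - 4023 = 1930333/105 - 4023 = 1507918/105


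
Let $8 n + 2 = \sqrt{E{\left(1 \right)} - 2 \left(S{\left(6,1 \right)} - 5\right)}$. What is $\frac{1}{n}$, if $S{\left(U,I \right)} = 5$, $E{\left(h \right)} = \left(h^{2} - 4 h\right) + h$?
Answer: $- \frac{8}{3} - \frac{4 i \sqrt{2}}{3} \approx -2.6667 - 1.8856 i$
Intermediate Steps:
$E{\left(h \right)} = h^{2} - 3 h$
$n = - \frac{1}{4} + \frac{i \sqrt{2}}{8}$ ($n = - \frac{1}{4} + \frac{\sqrt{1 \left(-3 + 1\right) - 2 \left(5 - 5\right)}}{8} = - \frac{1}{4} + \frac{\sqrt{1 \left(-2\right) - 0}}{8} = - \frac{1}{4} + \frac{\sqrt{-2 + 0}}{8} = - \frac{1}{4} + \frac{\sqrt{-2}}{8} = - \frac{1}{4} + \frac{i \sqrt{2}}{8} \approx -0.25 + 0.17678 i$)
$\frac{1}{n} = \frac{1}{- \frac{1}{4} + \frac{i \sqrt{2}}{8}}$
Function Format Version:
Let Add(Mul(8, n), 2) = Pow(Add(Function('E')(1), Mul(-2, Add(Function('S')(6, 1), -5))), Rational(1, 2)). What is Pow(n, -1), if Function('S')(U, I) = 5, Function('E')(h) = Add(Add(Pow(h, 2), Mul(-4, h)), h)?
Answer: Add(Rational(-8, 3), Mul(Rational(-4, 3), I, Pow(2, Rational(1, 2)))) ≈ Add(-2.6667, Mul(-1.8856, I))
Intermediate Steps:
Function('E')(h) = Add(Pow(h, 2), Mul(-3, h))
n = Add(Rational(-1, 4), Mul(Rational(1, 8), I, Pow(2, Rational(1, 2)))) (n = Add(Rational(-1, 4), Mul(Rational(1, 8), Pow(Add(Mul(1, Add(-3, 1)), Mul(-2, Add(5, -5))), Rational(1, 2)))) = Add(Rational(-1, 4), Mul(Rational(1, 8), Pow(Add(Mul(1, -2), Mul(-2, 0)), Rational(1, 2)))) = Add(Rational(-1, 4), Mul(Rational(1, 8), Pow(Add(-2, 0), Rational(1, 2)))) = Add(Rational(-1, 4), Mul(Rational(1, 8), Pow(-2, Rational(1, 2)))) = Add(Rational(-1, 4), Mul(Rational(1, 8), Mul(I, Pow(2, Rational(1, 2))))) = Add(Rational(-1, 4), Mul(Rational(1, 8), I, Pow(2, Rational(1, 2)))) ≈ Add(-0.25000, Mul(0.17678, I)))
Pow(n, -1) = Pow(Add(Rational(-1, 4), Mul(Rational(1, 8), I, Pow(2, Rational(1, 2)))), -1)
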